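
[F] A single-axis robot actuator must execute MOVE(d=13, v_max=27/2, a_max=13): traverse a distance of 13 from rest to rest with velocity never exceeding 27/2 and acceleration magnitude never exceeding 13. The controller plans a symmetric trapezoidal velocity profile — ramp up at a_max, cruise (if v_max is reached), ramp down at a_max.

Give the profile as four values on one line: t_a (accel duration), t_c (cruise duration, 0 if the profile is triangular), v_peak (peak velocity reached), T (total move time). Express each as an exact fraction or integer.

(v_max)²/a_max = (27/2)²/13 = 729/52
13 < 729/52 ⇒ no cruise
v_peak = √(13·13) = √169 = 13
t_a = 13/13 = 1; t_c = 0
T = 2·1 = 2

t_a=1 t_c=0 v_peak=13 T=2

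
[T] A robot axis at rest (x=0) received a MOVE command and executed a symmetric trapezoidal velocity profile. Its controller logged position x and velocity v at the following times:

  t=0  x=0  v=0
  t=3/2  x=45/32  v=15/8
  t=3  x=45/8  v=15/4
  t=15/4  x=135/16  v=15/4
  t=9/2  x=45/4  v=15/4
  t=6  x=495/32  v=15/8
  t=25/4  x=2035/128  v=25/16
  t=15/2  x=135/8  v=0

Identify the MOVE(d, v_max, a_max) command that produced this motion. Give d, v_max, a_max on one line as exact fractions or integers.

d=135/8 v_max=15/4 a_max=5/4

final state: t=15/2, x=135/8, v=0 → d = 135/8
a_max = (15/8−0)/(3/2−0) = 5/4
max v = 15/4 over t∈[3,9/2] → v_max = 15/4
check: 15/4·(3+3/2) = 135/8 ✓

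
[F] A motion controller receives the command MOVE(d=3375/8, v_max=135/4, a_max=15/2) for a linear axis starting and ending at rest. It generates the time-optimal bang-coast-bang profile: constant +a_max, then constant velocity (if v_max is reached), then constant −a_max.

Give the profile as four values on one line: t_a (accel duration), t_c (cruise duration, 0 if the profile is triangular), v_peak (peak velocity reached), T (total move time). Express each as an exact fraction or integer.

v_max²/a_max = (135/4)²/(15/2) = 1215/8
3375/8 ≥ 1215/8 so v_max reached
t_a = (135/4)/(15/2) = 9/2; v_peak = 135/4
d_cruise = 3375/8 − 1215/8 = 270; t_c = 270/(135/4) = 8
T = 2·9/2 + 8 = 17

t_a=9/2 t_c=8 v_peak=135/4 T=17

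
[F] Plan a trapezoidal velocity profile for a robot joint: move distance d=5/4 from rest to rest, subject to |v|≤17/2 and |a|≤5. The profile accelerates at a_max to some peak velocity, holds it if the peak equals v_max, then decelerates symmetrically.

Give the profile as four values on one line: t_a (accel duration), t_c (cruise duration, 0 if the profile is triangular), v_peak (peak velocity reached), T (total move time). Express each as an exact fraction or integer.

(v_max)²/a_max = (17/2)²/5 = 289/20
5/4 < 289/20 ⇒ no cruise
v_peak = √(5/4·5) = √(25/4) = 5/2
t_a = (5/2)/5 = 1/2; t_c = 0
T = 2·1/2 = 1

t_a=1/2 t_c=0 v_peak=5/2 T=1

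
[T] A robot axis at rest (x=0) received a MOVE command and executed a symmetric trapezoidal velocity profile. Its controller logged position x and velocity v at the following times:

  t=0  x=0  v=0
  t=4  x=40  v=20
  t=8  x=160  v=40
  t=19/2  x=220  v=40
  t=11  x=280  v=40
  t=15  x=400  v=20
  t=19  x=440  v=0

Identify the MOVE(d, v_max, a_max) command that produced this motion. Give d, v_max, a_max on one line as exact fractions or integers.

final state: t=19, x=440, v=0 → d = 440
a_max = (20−0)/(4−0) = 5
max v = 40 over t∈[8,11] → v_max = 40
check: 40·(8+3) = 440 ✓

d=440 v_max=40 a_max=5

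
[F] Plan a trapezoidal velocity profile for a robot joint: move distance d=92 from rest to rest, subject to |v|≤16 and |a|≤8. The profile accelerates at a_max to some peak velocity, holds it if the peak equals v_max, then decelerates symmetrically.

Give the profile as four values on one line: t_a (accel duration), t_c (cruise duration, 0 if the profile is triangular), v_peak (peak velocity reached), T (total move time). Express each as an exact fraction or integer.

vₘ²/aₘ = 16²/8 = 32
92 ≥ 32 ⇒ cruise phase
t_a = 16/8 = 2; v_peak = 16
d_cruise = 92 − 32 = 60; t_c = 60/16 = 15/4
T = 2·2 + 15/4 = 31/4

t_a=2 t_c=15/4 v_peak=16 T=31/4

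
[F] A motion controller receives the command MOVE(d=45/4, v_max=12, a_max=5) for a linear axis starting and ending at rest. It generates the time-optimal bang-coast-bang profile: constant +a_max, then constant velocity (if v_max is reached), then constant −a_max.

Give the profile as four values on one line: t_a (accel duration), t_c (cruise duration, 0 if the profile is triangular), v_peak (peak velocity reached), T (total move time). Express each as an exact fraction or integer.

t_a=3/2 t_c=0 v_peak=15/2 T=3

v_max²/a_max = 12²/5 = 144/5
45/4 < 144/5 ⇒ no cruise
v_peak = √(45/4·5) = √(225/4) = 15/2
t_a = (15/2)/5 = 3/2; t_c = 0
T = 2·3/2 = 3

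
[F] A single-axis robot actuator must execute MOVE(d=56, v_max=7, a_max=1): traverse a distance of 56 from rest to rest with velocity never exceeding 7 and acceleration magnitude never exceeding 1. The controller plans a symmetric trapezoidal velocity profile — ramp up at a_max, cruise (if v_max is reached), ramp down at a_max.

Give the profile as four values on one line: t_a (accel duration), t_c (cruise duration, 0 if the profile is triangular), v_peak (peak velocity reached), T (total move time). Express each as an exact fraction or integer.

v_max²/a_max = 7²/1 = 49
56 ≥ 49 ⇒ cruise phase
t_a = 7/1 = 7; v_peak = 7
d_cruise = 56 − 49 = 7; t_c = 7/7 = 1
T = 2·7 + 1 = 15

t_a=7 t_c=1 v_peak=7 T=15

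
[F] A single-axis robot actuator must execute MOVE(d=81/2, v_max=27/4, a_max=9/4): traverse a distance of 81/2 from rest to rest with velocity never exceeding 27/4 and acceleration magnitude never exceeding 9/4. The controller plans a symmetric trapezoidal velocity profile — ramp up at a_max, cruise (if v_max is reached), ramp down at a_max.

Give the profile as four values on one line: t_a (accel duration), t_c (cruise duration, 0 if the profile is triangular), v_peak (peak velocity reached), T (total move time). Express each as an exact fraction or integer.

t_a=3 t_c=3 v_peak=27/4 T=9

vₘ²/aₘ = (27/4)²/(9/4) = 81/4
81/2 ≥ 81/4 so v_max reached
t_a = (27/4)/(9/4) = 3; v_peak = 27/4
d_cruise = 81/2 − 81/4 = 81/4; t_c = (81/4)/(27/4) = 3
T = 2·3 + 3 = 9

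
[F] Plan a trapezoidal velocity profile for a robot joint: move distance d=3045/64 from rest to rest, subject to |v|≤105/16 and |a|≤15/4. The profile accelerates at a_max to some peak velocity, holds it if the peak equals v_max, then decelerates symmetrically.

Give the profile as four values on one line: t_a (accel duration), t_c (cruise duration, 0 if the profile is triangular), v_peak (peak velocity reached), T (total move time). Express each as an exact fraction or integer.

t_a=7/4 t_c=11/2 v_peak=105/16 T=9

v_max²/a_max = (105/16)²/(15/4) = 735/64
3045/64 ≥ 735/64 → trapezoidal
t_a = (105/16)/(15/4) = 7/4; v_peak = 105/16
d_cruise = 3045/64 − 735/64 = 1155/32; t_c = (1155/32)/(105/16) = 11/2
T = 2·7/4 + 11/2 = 9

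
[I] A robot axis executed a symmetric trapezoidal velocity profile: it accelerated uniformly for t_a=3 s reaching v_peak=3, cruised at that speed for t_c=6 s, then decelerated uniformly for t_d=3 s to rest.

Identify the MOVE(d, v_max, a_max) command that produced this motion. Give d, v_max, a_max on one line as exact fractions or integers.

d=27 v_max=3 a_max=1

a_max = 3/3 = 1
d_a = ½·3·3 = 9/2; d_c = 3·6 = 18
d = 2·9/2 + 18 = 27
t_c = 6 > 0 → v_max = v_peak = 3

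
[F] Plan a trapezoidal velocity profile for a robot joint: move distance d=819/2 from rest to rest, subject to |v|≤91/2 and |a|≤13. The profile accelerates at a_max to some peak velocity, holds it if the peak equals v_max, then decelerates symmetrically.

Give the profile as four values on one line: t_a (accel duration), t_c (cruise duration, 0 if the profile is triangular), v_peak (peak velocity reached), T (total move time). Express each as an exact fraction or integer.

t_a=7/2 t_c=11/2 v_peak=91/2 T=25/2

v_max²/a_max = (91/2)²/13 = 637/4
819/2 ≥ 637/4 so v_max reached
t_a = (91/2)/13 = 7/2; v_peak = 91/2
d_cruise = 819/2 − 637/4 = 1001/4; t_c = (1001/4)/(91/2) = 11/2
T = 2·7/2 + 11/2 = 25/2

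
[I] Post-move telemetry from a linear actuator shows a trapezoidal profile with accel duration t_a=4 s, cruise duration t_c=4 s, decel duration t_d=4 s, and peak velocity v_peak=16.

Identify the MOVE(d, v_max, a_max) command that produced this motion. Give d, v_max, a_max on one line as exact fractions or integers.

d=128 v_max=16 a_max=4

a_max = 16/4 = 4
d_a = ½·16·4 = 32; d_c = 16·4 = 64
d = 2·32 + 64 = 128
t_c = 4 > 0 → v_max = v_peak = 16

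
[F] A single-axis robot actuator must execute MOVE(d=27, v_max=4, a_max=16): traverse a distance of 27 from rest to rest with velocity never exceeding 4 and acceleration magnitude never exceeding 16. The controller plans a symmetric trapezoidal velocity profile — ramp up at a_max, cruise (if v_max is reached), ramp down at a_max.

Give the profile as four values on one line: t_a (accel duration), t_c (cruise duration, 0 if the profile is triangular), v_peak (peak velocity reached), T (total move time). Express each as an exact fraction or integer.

t_a=1/4 t_c=13/2 v_peak=4 T=7

(v_max)²/a_max = 4²/16 = 1
27 ≥ 1 ⇒ cruise phase
t_a = 4/16 = 1/4; v_peak = 4
d_cruise = 27 − 1 = 26; t_c = 26/4 = 13/2
T = 2·1/4 + 13/2 = 7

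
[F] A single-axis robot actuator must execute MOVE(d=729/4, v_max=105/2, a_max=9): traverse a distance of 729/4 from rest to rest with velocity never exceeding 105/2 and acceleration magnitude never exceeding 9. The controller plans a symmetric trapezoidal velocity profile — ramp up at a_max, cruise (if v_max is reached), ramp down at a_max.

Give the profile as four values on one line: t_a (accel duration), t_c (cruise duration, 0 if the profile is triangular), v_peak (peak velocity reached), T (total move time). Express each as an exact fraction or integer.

vₘ²/aₘ = (105/2)²/9 = 1225/4
729/4 < 1225/4 so t_c = 0
v_peak = √(729/4·9) = √(6561/4) = 81/2
t_a = (81/2)/9 = 9/2; t_c = 0
T = 2·9/2 = 9

t_a=9/2 t_c=0 v_peak=81/2 T=9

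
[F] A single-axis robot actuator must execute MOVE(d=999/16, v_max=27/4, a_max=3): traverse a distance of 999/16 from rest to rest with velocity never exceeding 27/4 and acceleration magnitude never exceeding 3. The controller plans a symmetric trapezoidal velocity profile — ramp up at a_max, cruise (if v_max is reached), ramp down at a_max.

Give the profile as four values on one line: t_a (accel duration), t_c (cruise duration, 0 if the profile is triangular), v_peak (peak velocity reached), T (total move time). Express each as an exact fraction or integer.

t_a=9/4 t_c=7 v_peak=27/4 T=23/2

vₘ²/aₘ = (27/4)²/3 = 243/16
999/16 ≥ 243/16 so v_max reached
t_a = (27/4)/3 = 9/4; v_peak = 27/4
d_cruise = 999/16 − 243/16 = 189/4; t_c = (189/4)/(27/4) = 7
T = 2·9/4 + 7 = 23/2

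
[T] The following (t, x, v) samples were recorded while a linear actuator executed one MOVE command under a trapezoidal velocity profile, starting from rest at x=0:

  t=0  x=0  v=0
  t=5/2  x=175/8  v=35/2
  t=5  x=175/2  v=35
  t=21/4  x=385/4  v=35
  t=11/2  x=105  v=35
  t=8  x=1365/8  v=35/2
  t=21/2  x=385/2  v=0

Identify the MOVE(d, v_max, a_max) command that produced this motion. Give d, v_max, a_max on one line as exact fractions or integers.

final state: t=21/2, x=385/2, v=0 → d = 385/2
a_max = (35/2−0)/(5/2−0) = 7
max v = 35 over t∈[5,11/2] → v_max = 35
check: 35·(5+1/2) = 385/2 ✓

d=385/2 v_max=35 a_max=7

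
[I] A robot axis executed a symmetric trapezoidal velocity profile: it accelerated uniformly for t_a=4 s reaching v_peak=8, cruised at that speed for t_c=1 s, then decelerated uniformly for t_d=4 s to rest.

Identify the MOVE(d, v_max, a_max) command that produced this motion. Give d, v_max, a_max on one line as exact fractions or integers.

d=40 v_max=8 a_max=2

a_max = 8/4 = 2
d_a = ½·8·4 = 16; d_c = 8·1 = 8
d = 2·16 + 8 = 40
t_c = 1 > 0 → v_max = v_peak = 8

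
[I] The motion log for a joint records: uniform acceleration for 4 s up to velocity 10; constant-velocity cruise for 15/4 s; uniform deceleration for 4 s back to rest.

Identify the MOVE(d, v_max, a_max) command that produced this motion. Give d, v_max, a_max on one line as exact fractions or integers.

a_max = 10/4 = 5/2
d_a = ½·10·4 = 20; d_c = 10·15/4 = 75/2
d = 2·20 + 75/2 = 155/2
t_c = 15/4 > 0 so v_max = 10

d=155/2 v_max=10 a_max=5/2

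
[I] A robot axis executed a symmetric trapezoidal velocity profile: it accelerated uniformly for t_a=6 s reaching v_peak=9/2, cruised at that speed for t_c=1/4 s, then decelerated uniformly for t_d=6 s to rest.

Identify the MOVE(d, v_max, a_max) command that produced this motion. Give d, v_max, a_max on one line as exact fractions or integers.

a_max = (9/2)/6 = 3/4
d_a = ½·9/2·6 = 27/2; d_c = 9/2·1/4 = 9/8
d = 2·27/2 + 9/8 = 225/8
t_c = 1/4 > 0 so v_max = 9/2

d=225/8 v_max=9/2 a_max=3/4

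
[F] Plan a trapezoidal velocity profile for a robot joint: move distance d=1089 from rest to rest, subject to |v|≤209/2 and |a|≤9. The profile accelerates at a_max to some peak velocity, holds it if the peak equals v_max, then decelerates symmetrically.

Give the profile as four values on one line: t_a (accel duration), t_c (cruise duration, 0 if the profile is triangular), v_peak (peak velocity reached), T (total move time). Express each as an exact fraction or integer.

v_max²/a_max = (209/2)²/9 = 43681/36
1089 < 43681/36 → triangular
v_peak = √(1089·9) = √9801 = 99
t_a = 99/9 = 11; t_c = 0
T = 2·11 = 22

t_a=11 t_c=0 v_peak=99 T=22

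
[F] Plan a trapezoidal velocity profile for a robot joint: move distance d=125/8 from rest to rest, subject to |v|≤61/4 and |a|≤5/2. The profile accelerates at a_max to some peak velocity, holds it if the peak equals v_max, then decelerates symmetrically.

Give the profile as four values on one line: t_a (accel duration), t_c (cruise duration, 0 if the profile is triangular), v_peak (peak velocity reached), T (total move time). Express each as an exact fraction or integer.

t_a=5/2 t_c=0 v_peak=25/4 T=5

v_max²/a_max = (61/4)²/(5/2) = 3721/40
125/8 < 3721/40 ⇒ no cruise
v_peak = √(125/8·5/2) = √(625/16) = 25/4
t_a = (25/4)/(5/2) = 5/2; t_c = 0
T = 2·5/2 = 5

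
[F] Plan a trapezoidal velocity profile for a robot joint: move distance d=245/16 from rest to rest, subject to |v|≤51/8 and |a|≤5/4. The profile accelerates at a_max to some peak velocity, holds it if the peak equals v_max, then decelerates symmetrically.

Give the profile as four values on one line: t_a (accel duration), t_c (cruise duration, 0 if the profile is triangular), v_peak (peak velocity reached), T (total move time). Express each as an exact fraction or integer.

vₘ²/aₘ = (51/8)²/(5/4) = 2601/80
245/16 < 2601/80 → triangular
v_peak = √(245/16·5/4) = √(1225/64) = 35/8
t_a = (35/8)/(5/4) = 7/2; t_c = 0
T = 2·7/2 = 7

t_a=7/2 t_c=0 v_peak=35/8 T=7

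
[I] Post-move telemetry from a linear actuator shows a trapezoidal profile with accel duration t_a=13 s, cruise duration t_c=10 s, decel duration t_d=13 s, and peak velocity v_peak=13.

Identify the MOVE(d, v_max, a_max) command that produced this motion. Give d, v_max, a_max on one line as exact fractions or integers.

a_max = 13/13 = 1
d_a = ½·13·13 = 169/2; d_c = 13·10 = 130
d = 2·169/2 + 130 = 299
t_c = 10 > 0 → v_max = v_peak = 13

d=299 v_max=13 a_max=1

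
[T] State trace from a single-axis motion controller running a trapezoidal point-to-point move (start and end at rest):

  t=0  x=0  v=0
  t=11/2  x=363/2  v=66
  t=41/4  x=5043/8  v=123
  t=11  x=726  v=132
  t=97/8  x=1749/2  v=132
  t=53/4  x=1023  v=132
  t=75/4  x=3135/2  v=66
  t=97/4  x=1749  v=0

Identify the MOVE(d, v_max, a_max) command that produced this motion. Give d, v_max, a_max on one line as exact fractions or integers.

d=1749 v_max=132 a_max=12

final state: t=97/4, x=1749, v=0 → d = 1749
a_max = (66−0)/(11/2−0) = 12
max v = 132 over t∈[11,53/4] → v_max = 132
check: 132·(11+9/4) = 1749 ✓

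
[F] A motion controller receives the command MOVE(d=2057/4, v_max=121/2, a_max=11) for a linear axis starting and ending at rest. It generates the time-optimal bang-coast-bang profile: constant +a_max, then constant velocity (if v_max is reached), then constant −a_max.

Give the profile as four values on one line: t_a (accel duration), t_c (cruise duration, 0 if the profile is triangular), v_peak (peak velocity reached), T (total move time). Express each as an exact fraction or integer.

(v_max)²/a_max = (121/2)²/11 = 1331/4
2057/4 ≥ 1331/4 ⇒ cruise phase
t_a = (121/2)/11 = 11/2; v_peak = 121/2
d_cruise = 2057/4 − 1331/4 = 363/2; t_c = (363/2)/(121/2) = 3
T = 2·11/2 + 3 = 14

t_a=11/2 t_c=3 v_peak=121/2 T=14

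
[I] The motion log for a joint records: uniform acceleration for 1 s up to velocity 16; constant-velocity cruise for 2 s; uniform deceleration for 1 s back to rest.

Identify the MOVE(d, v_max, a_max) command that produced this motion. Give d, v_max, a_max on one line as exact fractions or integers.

a_max = 16/1 = 16
d_a = ½·16·1 = 8; d_c = 16·2 = 32
d = 2·8 + 32 = 48
t_c = 2 > 0 → v_max = v_peak = 16

d=48 v_max=16 a_max=16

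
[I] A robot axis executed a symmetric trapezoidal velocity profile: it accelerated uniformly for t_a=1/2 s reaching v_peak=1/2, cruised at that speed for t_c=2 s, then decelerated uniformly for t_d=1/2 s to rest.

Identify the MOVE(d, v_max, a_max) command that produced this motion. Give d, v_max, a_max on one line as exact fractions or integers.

d=5/4 v_max=1/2 a_max=1

a_max = (1/2)/(1/2) = 1
d_a = ½·1/2·1/2 = 1/8; d_c = 1/2·2 = 1
d = 2·1/8 + 1 = 5/4
t_c = 2 > 0 so v_max = 1/2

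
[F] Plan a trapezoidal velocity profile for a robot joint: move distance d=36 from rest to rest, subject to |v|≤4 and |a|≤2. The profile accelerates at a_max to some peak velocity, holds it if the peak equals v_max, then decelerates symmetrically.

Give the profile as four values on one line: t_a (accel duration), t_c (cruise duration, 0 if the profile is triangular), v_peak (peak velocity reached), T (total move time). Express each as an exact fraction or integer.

(v_max)²/a_max = 4²/2 = 8
36 ≥ 8 so v_max reached
t_a = 4/2 = 2; v_peak = 4
d_cruise = 36 − 8 = 28; t_c = 28/4 = 7
T = 2·2 + 7 = 11

t_a=2 t_c=7 v_peak=4 T=11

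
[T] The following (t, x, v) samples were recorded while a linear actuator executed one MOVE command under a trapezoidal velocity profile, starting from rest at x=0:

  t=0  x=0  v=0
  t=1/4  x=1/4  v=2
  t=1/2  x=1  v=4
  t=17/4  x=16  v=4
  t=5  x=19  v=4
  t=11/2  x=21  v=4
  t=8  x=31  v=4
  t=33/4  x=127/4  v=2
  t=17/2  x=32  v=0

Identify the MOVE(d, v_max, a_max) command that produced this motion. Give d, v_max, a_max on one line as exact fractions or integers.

d=32 v_max=4 a_max=8

final state: t=17/2, x=32, v=0 → d = 32
a_max = (2−0)/(1/4−0) = 8
max v = 4 over t∈[1/2,8] → v_max = 4
check: 4·(1/2+15/2) = 32 ✓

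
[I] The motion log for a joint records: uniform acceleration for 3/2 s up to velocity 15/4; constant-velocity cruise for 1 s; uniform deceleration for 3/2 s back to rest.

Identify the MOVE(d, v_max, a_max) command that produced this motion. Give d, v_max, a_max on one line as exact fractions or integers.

d=75/8 v_max=15/4 a_max=5/2

a_max = (15/4)/(3/2) = 5/2
d_a = ½·15/4·3/2 = 45/16; d_c = 15/4·1 = 15/4
d = 2·45/16 + 15/4 = 75/8
t_c = 1 > 0 so v_max = 15/4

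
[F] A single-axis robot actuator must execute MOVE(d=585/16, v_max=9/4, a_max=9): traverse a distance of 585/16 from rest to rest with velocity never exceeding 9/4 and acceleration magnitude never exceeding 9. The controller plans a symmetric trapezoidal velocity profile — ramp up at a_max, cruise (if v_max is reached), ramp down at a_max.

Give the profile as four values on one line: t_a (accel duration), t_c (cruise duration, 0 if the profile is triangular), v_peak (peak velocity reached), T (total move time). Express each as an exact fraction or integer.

t_a=1/4 t_c=16 v_peak=9/4 T=33/2

v_max²/a_max = (9/4)²/9 = 9/16
585/16 ≥ 9/16 so v_max reached
t_a = (9/4)/9 = 1/4; v_peak = 9/4
d_cruise = 585/16 − 9/16 = 36; t_c = 36/(9/4) = 16
T = 2·1/4 + 16 = 33/2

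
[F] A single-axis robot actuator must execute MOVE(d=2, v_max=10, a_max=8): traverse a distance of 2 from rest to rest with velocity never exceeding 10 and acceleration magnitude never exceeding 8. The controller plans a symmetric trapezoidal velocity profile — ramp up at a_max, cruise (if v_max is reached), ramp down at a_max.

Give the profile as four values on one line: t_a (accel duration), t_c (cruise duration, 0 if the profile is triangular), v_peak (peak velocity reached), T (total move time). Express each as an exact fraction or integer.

t_a=1/2 t_c=0 v_peak=4 T=1

(v_max)²/a_max = 10²/8 = 25/2
2 < 25/2 ⇒ no cruise
v_peak = √(2·8) = √16 = 4
t_a = 4/8 = 1/2; t_c = 0
T = 2·1/2 = 1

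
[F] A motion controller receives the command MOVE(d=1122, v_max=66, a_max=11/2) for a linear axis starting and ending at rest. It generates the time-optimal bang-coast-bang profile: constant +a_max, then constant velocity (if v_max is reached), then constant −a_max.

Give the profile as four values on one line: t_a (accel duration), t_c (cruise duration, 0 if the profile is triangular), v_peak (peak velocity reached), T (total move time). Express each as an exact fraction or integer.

t_a=12 t_c=5 v_peak=66 T=29

(v_max)²/a_max = 66²/(11/2) = 792
1122 ≥ 792 so v_max reached
t_a = 66/(11/2) = 12; v_peak = 66
d_cruise = 1122 − 792 = 330; t_c = 330/66 = 5
T = 2·12 + 5 = 29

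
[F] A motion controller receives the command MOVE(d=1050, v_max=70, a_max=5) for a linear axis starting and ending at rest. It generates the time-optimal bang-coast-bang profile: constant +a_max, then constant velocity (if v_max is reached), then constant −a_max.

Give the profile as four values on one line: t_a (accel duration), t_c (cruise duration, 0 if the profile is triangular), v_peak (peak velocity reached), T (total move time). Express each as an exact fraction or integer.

t_a=14 t_c=1 v_peak=70 T=29

v_max²/a_max = 70²/5 = 980
1050 ≥ 980 so v_max reached
t_a = 70/5 = 14; v_peak = 70
d_cruise = 1050 − 980 = 70; t_c = 70/70 = 1
T = 2·14 + 1 = 29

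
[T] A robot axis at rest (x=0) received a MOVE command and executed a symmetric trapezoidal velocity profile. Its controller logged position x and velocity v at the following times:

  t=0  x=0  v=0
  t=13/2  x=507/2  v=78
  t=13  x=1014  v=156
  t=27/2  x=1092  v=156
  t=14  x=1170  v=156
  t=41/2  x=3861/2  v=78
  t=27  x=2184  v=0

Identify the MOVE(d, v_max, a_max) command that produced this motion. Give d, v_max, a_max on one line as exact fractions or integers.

d=2184 v_max=156 a_max=12

final state: t=27, x=2184, v=0 → d = 2184
a_max = (78−0)/(13/2−0) = 12
max v = 156 over t∈[13,14] → v_max = 156
check: 156·(13+1) = 2184 ✓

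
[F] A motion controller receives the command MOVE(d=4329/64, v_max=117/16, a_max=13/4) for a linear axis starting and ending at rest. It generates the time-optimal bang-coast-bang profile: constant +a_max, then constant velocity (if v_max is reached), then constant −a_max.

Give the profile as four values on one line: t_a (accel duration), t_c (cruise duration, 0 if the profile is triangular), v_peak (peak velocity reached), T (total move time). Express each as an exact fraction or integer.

t_a=9/4 t_c=7 v_peak=117/16 T=23/2

(v_max)²/a_max = (117/16)²/(13/4) = 1053/64
4329/64 ≥ 1053/64 so v_max reached
t_a = (117/16)/(13/4) = 9/4; v_peak = 117/16
d_cruise = 4329/64 − 1053/64 = 819/16; t_c = (819/16)/(117/16) = 7
T = 2·9/4 + 7 = 23/2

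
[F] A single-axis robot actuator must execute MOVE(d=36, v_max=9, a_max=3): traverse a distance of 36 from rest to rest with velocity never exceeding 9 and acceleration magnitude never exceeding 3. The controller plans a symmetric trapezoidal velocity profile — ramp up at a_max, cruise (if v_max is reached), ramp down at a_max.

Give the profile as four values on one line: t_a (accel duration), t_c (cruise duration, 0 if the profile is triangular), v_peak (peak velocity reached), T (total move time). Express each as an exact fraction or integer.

t_a=3 t_c=1 v_peak=9 T=7

v_max²/a_max = 9²/3 = 27
36 ≥ 27 so v_max reached
t_a = 9/3 = 3; v_peak = 9
d_cruise = 36 − 27 = 9; t_c = 9/9 = 1
T = 2·3 + 1 = 7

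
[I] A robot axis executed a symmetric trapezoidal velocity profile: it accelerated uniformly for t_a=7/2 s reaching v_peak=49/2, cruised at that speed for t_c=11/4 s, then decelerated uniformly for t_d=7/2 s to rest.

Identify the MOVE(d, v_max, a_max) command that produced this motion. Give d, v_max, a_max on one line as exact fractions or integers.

a_max = (49/2)/(7/2) = 7
d_a = ½·49/2·7/2 = 343/8; d_c = 49/2·11/4 = 539/8
d = 2·343/8 + 539/8 = 1225/8
t_c = 11/4 > 0 ⇒ limit active, v_max = 49/2

d=1225/8 v_max=49/2 a_max=7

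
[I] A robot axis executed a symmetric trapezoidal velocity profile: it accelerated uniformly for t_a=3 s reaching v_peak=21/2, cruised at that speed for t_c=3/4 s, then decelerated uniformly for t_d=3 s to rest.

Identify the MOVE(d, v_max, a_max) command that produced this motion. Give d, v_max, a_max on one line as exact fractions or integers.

a_max = (21/2)/3 = 7/2
d_a = ½·21/2·3 = 63/4; d_c = 21/2·3/4 = 63/8
d = 2·63/4 + 63/8 = 315/8
t_c = 3/4 > 0 → v_max = v_peak = 21/2

d=315/8 v_max=21/2 a_max=7/2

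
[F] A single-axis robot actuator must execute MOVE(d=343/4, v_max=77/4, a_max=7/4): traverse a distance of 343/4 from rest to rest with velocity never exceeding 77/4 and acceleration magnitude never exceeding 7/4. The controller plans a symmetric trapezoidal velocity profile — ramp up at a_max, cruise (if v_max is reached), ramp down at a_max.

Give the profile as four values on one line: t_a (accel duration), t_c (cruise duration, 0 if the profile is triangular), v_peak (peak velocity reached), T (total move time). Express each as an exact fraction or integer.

t_a=7 t_c=0 v_peak=49/4 T=14

v_max²/a_max = (77/4)²/(7/4) = 847/4
343/4 < 847/4 → triangular
v_peak = √(343/4·7/4) = √(2401/16) = 49/4
t_a = (49/4)/(7/4) = 7; t_c = 0
T = 2·7 = 14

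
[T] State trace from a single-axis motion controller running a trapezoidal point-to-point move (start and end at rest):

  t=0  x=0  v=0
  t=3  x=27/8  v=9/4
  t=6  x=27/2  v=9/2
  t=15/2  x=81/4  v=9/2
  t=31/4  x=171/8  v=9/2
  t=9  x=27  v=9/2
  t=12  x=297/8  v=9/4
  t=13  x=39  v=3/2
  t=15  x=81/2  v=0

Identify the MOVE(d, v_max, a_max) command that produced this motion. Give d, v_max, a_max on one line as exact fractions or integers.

final state: t=15, x=81/2, v=0 → d = 81/2
a_max = (9/4−0)/(3−0) = 3/4
max v = 9/2 over t∈[6,9] → v_max = 9/2
check: 9/2·(6+3) = 81/2 ✓

d=81/2 v_max=9/2 a_max=3/4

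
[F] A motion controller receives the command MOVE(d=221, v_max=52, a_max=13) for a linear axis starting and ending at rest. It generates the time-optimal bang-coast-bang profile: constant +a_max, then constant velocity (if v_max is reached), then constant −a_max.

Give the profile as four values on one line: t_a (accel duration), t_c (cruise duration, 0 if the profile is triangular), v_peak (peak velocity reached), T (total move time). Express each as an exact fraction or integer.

(v_max)²/a_max = 52²/13 = 208
221 ≥ 208 ⇒ cruise phase
t_a = 52/13 = 4; v_peak = 52
d_cruise = 221 − 208 = 13; t_c = 13/52 = 1/4
T = 2·4 + 1/4 = 33/4

t_a=4 t_c=1/4 v_peak=52 T=33/4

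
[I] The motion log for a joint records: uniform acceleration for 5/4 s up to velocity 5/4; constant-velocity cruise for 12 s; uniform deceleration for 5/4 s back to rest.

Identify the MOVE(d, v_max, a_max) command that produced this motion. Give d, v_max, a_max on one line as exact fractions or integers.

d=265/16 v_max=5/4 a_max=1

a_max = (5/4)/(5/4) = 1
d_a = ½·5/4·5/4 = 25/32; d_c = 5/4·12 = 15
d = 2·25/32 + 15 = 265/16
t_c = 12 > 0 ⇒ limit active, v_max = 5/4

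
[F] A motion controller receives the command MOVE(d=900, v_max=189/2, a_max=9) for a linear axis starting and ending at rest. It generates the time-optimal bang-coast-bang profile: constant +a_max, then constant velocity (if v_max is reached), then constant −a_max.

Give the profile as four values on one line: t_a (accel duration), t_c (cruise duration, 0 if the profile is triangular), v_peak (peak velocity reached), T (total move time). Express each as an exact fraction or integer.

t_a=10 t_c=0 v_peak=90 T=20

vₘ²/aₘ = (189/2)²/9 = 3969/4
900 < 3969/4 so t_c = 0
v_peak = √(900·9) = √8100 = 90
t_a = 90/9 = 10; t_c = 0
T = 2·10 = 20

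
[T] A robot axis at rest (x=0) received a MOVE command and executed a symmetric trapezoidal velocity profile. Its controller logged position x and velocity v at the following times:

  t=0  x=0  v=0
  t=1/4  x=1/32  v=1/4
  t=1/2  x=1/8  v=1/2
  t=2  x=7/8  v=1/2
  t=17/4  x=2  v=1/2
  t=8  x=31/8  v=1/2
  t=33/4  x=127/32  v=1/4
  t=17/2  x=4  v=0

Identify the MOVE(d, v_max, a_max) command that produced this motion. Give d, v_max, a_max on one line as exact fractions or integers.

final state: t=17/2, x=4, v=0 → d = 4
a_max = (1/4−0)/(1/4−0) = 1
max v = 1/2 over t∈[1/2,8] → v_max = 1/2
check: 1/2·(1/2+15/2) = 4 ✓

d=4 v_max=1/2 a_max=1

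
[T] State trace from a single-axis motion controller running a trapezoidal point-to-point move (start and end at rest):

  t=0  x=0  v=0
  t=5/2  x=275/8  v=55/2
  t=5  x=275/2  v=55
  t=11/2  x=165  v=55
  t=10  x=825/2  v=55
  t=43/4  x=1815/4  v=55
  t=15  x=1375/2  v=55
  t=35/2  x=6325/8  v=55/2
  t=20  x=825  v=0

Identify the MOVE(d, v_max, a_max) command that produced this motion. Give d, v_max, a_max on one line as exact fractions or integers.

final state: t=20, x=825, v=0 → d = 825
a_max = (55/2−0)/(5/2−0) = 11
max v = 55 over t∈[5,15] → v_max = 55
check: 55·(5+10) = 825 ✓

d=825 v_max=55 a_max=11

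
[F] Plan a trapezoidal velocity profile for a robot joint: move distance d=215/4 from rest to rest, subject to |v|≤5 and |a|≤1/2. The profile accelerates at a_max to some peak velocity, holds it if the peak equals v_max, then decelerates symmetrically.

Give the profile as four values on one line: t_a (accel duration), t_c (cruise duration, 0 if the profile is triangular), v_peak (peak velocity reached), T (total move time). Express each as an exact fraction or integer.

t_a=10 t_c=3/4 v_peak=5 T=83/4

(v_max)²/a_max = 5²/(1/2) = 50
215/4 ≥ 50 → trapezoidal
t_a = 5/(1/2) = 10; v_peak = 5
d_cruise = 215/4 − 50 = 15/4; t_c = (15/4)/5 = 3/4
T = 2·10 + 3/4 = 83/4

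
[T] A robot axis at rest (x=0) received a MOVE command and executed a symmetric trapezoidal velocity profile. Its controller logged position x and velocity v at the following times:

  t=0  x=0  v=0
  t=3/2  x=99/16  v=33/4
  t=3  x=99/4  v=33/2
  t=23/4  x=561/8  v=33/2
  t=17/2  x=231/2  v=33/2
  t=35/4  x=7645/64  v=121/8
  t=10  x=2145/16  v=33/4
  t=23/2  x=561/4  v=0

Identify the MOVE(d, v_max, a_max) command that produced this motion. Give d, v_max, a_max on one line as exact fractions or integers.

d=561/4 v_max=33/2 a_max=11/2

final state: t=23/2, x=561/4, v=0 → d = 561/4
a_max = (33/4−0)/(3/2−0) = 11/2
max v = 33/2 over t∈[3,17/2] → v_max = 33/2
check: 33/2·(3+11/2) = 561/4 ✓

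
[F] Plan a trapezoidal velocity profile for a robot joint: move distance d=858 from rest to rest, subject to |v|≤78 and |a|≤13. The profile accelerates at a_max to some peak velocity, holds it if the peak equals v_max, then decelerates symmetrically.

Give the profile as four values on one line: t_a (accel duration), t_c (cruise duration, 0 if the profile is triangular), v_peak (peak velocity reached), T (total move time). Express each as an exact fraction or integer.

(v_max)²/a_max = 78²/13 = 468
858 ≥ 468 → trapezoidal
t_a = 78/13 = 6; v_peak = 78
d_cruise = 858 − 468 = 390; t_c = 390/78 = 5
T = 2·6 + 5 = 17

t_a=6 t_c=5 v_peak=78 T=17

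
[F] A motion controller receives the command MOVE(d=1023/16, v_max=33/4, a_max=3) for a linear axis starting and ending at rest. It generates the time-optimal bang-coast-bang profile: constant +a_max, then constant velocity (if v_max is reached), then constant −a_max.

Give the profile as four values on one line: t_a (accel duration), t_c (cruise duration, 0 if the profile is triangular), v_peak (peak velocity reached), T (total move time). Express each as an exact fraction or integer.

vₘ²/aₘ = (33/4)²/3 = 363/16
1023/16 ≥ 363/16 → trapezoidal
t_a = (33/4)/3 = 11/4; v_peak = 33/4
d_cruise = 1023/16 − 363/16 = 165/4; t_c = (165/4)/(33/4) = 5
T = 2·11/4 + 5 = 21/2

t_a=11/4 t_c=5 v_peak=33/4 T=21/2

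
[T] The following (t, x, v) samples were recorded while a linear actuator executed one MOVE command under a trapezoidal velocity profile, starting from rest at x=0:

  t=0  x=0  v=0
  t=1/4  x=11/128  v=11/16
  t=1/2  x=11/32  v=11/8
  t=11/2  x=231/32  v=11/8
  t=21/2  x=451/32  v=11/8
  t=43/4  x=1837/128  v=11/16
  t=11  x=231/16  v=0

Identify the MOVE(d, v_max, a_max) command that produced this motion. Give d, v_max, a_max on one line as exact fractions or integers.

final state: t=11, x=231/16, v=0 → d = 231/16
a_max = (11/16−0)/(1/4−0) = 11/4
max v = 11/8 over t∈[1/2,21/2] → v_max = 11/8
check: 11/8·(1/2+10) = 231/16 ✓

d=231/16 v_max=11/8 a_max=11/4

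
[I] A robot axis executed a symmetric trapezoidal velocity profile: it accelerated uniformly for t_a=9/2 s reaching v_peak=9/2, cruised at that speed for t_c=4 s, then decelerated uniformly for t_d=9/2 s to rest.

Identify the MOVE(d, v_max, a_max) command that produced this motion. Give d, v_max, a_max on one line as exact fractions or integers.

d=153/4 v_max=9/2 a_max=1

a_max = (9/2)/(9/2) = 1
d_a = ½·9/2·9/2 = 81/8; d_c = 9/2·4 = 18
d = 2·81/8 + 18 = 153/4
t_c = 4 > 0 ⇒ limit active, v_max = 9/2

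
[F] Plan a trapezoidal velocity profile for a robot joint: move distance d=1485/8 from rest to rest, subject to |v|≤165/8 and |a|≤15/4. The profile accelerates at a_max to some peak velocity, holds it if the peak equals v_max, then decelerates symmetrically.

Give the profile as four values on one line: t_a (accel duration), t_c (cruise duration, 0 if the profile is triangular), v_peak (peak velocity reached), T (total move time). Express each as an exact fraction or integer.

vₘ²/aₘ = (165/8)²/(15/4) = 1815/16
1485/8 ≥ 1815/16 → trapezoidal
t_a = (165/8)/(15/4) = 11/2; v_peak = 165/8
d_cruise = 1485/8 − 1815/16 = 1155/16; t_c = (1155/16)/(165/8) = 7/2
T = 2·11/2 + 7/2 = 29/2

t_a=11/2 t_c=7/2 v_peak=165/8 T=29/2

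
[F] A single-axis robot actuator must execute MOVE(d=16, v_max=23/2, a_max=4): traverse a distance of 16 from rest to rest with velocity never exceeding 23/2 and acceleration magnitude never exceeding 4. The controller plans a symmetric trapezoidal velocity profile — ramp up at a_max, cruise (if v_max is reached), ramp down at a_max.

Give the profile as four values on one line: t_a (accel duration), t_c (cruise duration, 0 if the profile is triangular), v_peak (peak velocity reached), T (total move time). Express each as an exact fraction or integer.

vₘ²/aₘ = (23/2)²/4 = 529/16
16 < 529/16 ⇒ no cruise
v_peak = √(16·4) = √64 = 8
t_a = 8/4 = 2; t_c = 0
T = 2·2 = 4

t_a=2 t_c=0 v_peak=8 T=4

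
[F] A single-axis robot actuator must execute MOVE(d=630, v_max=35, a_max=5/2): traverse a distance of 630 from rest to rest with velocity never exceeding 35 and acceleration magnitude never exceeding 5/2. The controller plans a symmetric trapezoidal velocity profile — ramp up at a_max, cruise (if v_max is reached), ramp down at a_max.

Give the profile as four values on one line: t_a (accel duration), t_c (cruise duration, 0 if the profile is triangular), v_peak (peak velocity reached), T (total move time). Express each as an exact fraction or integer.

t_a=14 t_c=4 v_peak=35 T=32

v_max²/a_max = 35²/(5/2) = 490
630 ≥ 490 → trapezoidal
t_a = 35/(5/2) = 14; v_peak = 35
d_cruise = 630 − 490 = 140; t_c = 140/35 = 4
T = 2·14 + 4 = 32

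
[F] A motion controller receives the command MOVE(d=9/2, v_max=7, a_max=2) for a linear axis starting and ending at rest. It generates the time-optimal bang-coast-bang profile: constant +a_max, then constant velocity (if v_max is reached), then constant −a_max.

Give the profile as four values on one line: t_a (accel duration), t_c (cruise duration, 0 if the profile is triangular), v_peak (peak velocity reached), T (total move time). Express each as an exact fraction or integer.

(v_max)²/a_max = 7²/2 = 49/2
9/2 < 49/2 ⇒ no cruise
v_peak = √(9/2·2) = √9 = 3
t_a = 3/2; t_c = 0
T = 2·3/2 = 3

t_a=3/2 t_c=0 v_peak=3 T=3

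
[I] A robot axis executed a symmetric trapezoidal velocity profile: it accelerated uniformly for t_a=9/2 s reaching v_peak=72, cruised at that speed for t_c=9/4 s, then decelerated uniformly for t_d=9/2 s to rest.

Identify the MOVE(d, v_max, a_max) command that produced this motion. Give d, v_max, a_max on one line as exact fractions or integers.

d=486 v_max=72 a_max=16

a_max = 72/(9/2) = 16
d_a = ½·72·9/2 = 162; d_c = 72·9/4 = 162
d = 2·162 + 162 = 486
t_c = 9/4 > 0 ⇒ limit active, v_max = 72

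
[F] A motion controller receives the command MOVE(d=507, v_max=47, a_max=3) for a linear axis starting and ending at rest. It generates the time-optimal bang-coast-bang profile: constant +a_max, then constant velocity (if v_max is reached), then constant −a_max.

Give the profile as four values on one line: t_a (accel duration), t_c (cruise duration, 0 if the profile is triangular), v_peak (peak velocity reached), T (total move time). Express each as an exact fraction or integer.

t_a=13 t_c=0 v_peak=39 T=26

vₘ²/aₘ = 47²/3 = 2209/3
507 < 2209/3 → triangular
v_peak = √(507·3) = √1521 = 39
t_a = 39/3 = 13; t_c = 0
T = 2·13 = 26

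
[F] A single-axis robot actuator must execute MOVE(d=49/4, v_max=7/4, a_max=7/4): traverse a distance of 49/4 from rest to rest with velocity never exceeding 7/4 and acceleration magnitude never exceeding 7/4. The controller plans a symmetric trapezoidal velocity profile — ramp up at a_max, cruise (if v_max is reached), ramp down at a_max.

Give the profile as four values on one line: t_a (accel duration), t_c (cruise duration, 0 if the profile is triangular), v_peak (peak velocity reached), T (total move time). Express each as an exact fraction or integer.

t_a=1 t_c=6 v_peak=7/4 T=8

(v_max)²/a_max = (7/4)²/(7/4) = 7/4
49/4 ≥ 7/4 ⇒ cruise phase
t_a = (7/4)/(7/4) = 1; v_peak = 7/4
d_cruise = 49/4 − 7/4 = 21/2; t_c = (21/2)/(7/4) = 6
T = 2·1 + 6 = 8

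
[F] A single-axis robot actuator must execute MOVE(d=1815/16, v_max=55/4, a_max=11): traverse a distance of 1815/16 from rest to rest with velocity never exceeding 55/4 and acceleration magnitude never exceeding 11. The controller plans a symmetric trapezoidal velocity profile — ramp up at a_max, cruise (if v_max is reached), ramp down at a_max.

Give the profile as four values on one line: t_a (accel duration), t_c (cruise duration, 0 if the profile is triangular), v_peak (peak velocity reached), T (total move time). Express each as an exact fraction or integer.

(v_max)²/a_max = (55/4)²/11 = 275/16
1815/16 ≥ 275/16 so v_max reached
t_a = (55/4)/11 = 5/4; v_peak = 55/4
d_cruise = 1815/16 − 275/16 = 385/4; t_c = (385/4)/(55/4) = 7
T = 2·5/4 + 7 = 19/2

t_a=5/4 t_c=7 v_peak=55/4 T=19/2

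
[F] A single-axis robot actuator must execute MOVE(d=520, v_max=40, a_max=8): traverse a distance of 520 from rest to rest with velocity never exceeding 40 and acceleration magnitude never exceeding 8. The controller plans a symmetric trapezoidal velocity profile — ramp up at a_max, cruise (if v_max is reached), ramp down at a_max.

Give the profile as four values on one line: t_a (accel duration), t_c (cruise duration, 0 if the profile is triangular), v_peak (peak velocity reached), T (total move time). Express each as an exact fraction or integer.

t_a=5 t_c=8 v_peak=40 T=18

vₘ²/aₘ = 40²/8 = 200
520 ≥ 200 ⇒ cruise phase
t_a = 40/8 = 5; v_peak = 40
d_cruise = 520 − 200 = 320; t_c = 320/40 = 8
T = 2·5 + 8 = 18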